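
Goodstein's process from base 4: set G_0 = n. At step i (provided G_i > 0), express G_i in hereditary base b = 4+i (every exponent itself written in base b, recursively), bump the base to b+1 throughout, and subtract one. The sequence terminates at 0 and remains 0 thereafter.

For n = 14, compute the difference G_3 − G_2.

base 4: 14 = 3·4 + 2; at 5: 3·5 + 2 = 17; next = 16
base 5: 16 = 3·5 + 1; at 6: 3·6 + 1 = 19; next = 18
base 6: 18 = 3·6; at 7: 3·7 = 21; next = 20

2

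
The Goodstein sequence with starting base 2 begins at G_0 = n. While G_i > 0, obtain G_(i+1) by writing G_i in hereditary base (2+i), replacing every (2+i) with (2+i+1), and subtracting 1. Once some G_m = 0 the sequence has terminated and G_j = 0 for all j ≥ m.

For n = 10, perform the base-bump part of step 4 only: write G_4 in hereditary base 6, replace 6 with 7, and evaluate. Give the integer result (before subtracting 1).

10 —HB2→ 2^(2 + 1) + 2 —bump→ 3^(3 + 1) + 3 = 84 —(−1)→ 83
83 —HB3→ 3^(3 + 1) + 2 —bump→ 4^(4 + 1) + 2 = 1026 —(−1)→ 1025
1025 —HB4→ 4^(4 + 1) + 1 —bump→ 5^(5 + 1) + 1 = 15626 —(−1)→ 15625
15625 —HB5→ 5^(5 + 1) —bump→ 6^(6 + 1) = 279936 —(−1)→ 279935

4215755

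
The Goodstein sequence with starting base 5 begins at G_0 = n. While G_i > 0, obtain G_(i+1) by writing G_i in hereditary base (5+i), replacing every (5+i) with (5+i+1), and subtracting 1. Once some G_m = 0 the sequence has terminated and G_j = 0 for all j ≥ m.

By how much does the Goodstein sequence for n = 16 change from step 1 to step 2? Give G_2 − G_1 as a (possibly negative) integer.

2

[0] 16 ≡ 3·5 + 1 (base 5). Lift 6: 19. −1: 18.
[1] 18 ≡ 3·6 (base 6). Lift 7: 21. −1: 20.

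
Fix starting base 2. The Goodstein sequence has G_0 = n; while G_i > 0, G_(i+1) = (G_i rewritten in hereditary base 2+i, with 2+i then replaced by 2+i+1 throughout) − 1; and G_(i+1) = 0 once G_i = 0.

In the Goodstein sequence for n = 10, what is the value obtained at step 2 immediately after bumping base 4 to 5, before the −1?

G_0=10  [base 2] 2^(2 + 1) + 2  →[2↦3]→  3^(3 + 1) + 3 = 84  −1 ⇒ G_1=83
G_1=83  [base 3] 3^(3 + 1) + 2  →[3↦4]→  4^(4 + 1) + 2 = 1026  −1 ⇒ G_2=1025

15626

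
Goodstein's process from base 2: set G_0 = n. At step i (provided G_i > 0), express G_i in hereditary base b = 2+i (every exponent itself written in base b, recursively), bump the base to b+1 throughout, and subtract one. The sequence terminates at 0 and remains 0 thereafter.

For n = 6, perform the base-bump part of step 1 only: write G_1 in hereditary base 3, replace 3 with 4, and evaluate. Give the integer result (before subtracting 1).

258

i=0: 6 = 2^2 + 2 (b=2); 2→3: 3^3 + 3 = 30; 30−1 = 29
i=1: 29 = 3^3 + 2 (b=3); 3→4: 4^4 + 2 = 258; 258−1 = 257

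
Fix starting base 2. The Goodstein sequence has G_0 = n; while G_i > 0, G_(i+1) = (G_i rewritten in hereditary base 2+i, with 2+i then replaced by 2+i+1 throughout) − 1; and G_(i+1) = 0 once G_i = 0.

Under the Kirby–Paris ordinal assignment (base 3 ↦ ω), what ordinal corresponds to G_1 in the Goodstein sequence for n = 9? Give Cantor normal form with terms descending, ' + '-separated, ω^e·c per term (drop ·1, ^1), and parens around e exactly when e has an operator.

ω^(ω + 1)

G_0=9  [base 2] 2^(2 + 1) + 1  →[2↦3]→  3^(3 + 1) + 1 = 82  −1 ⇒ G_1=81
G_1=81  [base 3] 3^(3 + 1)  →[3↦4]→  4^(4 + 1) = 1024  −1 ⇒ G_2=1023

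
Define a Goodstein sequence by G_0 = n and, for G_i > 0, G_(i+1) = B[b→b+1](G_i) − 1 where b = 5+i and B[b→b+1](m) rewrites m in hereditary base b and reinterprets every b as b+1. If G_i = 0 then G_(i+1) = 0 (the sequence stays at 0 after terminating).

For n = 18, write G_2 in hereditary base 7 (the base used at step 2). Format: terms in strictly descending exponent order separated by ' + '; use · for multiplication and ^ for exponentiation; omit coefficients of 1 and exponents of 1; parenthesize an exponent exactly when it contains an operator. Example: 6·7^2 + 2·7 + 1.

3·7 + 1

[0] 18 ≡ 3·5 + 3 (base 5). Lift 6: 21. −1: 20.
[1] 20 ≡ 3·6 + 2 (base 6). Lift 7: 23. −1: 22.
[2] 22 ≡ 3·7 + 1 (base 7). Lift 8: 25. −1: 24.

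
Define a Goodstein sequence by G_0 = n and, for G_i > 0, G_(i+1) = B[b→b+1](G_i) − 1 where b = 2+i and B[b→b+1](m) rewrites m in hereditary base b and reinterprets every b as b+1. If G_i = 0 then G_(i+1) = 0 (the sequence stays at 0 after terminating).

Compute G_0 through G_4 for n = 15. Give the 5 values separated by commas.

base 2: 15 = 2^(2 + 1) + 2^2 + 2 + 1; at 3: 3^(3 + 1) + 3^3 + 3 + 1 = 112; next = 111
base 3: 111 = 3^(3 + 1) + 3^3 + 3; at 4: 4^(4 + 1) + 4^4 + 4 = 1284; next = 1283
base 4: 1283 = 4^(4 + 1) + 4^4 + 3; at 5: 5^(5 + 1) + 5^5 + 3 = 18753; next = 18752
base 5: 18752 = 5^(5 + 1) + 5^5 + 2; at 6: 6^(6 + 1) + 6^6 + 2 = 326594; next = 326593

15, 111, 1283, 18752, 326593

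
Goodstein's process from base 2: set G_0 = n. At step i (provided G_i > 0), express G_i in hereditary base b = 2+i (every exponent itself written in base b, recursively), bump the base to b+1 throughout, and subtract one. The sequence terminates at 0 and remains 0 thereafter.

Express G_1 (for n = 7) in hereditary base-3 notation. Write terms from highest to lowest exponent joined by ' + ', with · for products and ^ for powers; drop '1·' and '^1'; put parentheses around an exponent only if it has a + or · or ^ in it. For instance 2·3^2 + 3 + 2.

3^3 + 3

base 2: 7 = 2^2 + 2 + 1; at 3: 3^3 + 3 + 1 = 31; next = 30
base 3: 30 = 3^3 + 3; at 4: 4^4 + 4 = 260; next = 259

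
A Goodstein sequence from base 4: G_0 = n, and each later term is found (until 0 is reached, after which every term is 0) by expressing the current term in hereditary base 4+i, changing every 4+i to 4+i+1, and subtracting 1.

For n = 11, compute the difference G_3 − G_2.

[0] 11 ≡ 2·4 + 3 (base 4). Lift 5: 13. −1: 12.
[1] 12 ≡ 2·5 + 2 (base 5). Lift 6: 14. −1: 13.
[2] 13 ≡ 2·6 + 1 (base 6). Lift 7: 15. −1: 14.

1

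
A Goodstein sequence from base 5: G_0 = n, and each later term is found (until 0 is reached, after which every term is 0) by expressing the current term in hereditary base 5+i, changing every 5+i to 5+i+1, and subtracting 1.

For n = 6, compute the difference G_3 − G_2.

step 0: 6 = 5 + 1; sub 6 for 5: 6 + 1; = 7; G_1 = 7−1 = 6
step 1: 6 = 6; sub 7 for 6: 7; = 7; G_2 = 7−1 = 6
step 2: 6 = 6; sub 8 for 7: 6; = 6; G_3 = 6−1 = 5

-1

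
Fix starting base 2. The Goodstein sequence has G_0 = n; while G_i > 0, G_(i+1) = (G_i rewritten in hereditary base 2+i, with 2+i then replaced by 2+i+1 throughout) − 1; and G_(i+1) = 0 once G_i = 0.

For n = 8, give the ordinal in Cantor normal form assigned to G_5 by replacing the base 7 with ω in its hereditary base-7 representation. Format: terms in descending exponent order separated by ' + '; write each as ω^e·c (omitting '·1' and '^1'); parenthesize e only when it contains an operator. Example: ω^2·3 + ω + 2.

[0] 8 ≡ 2^(2 + 1) (base 2). Lift 3: 81. −1: 80.
[1] 80 ≡ 2·3^3 + 2·3^2 + 2·3 + 2 (base 3). Lift 4: 554. −1: 553.
[2] 553 ≡ 2·4^4 + 2·4^2 + 2·4 + 1 (base 4). Lift 5: 6311. −1: 6310.
[3] 6310 ≡ 2·5^5 + 2·5^2 + 2·5 (base 5). Lift 6: 93396. −1: 93395.
[4] 93395 ≡ 2·6^6 + 2·6^2 + 6 + 5 (base 6). Lift 7: 1647196. −1: 1647195.
[5] 1647195 ≡ 2·7^7 + 2·7^2 + 7 + 4 (base 7). Lift 8: 33554572. −1: 33554571.

ω^ω·2 + ω^2·2 + ω + 4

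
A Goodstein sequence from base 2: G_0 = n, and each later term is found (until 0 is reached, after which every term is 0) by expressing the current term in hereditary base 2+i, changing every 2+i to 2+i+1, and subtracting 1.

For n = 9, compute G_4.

(0) 9|_2 = 2^(2 + 1) + 1 ↦ 3^(3 + 1) + 1|_3 = 82 ⇒ 81
(1) 81|_3 = 3^(3 + 1) ↦ 4^(4 + 1)|_4 = 1024 ⇒ 1023
(2) 1023|_4 = 3·4^4 + 3·4^3 + 3·4^2 + 3·4 + 3 ↦ 3·5^5 + 3·5^3 + 3·5^2 + 3·5 + 3|_5 = 9843 ⇒ 9842
(3) 9842|_5 = 3·5^5 + 3·5^3 + 3·5^2 + 3·5 + 2 ↦ 3·6^6 + 3·6^3 + 3·6^2 + 3·6 + 2|_6 = 140744 ⇒ 140743
(4) 140743|_6 = 3·6^6 + 3·6^3 + 3·6^2 + 3·6 + 1 ↦ 3·7^7 + 3·7^3 + 3·7^2 + 3·7 + 1|_7 = 2471827 ⇒ 2471826

140743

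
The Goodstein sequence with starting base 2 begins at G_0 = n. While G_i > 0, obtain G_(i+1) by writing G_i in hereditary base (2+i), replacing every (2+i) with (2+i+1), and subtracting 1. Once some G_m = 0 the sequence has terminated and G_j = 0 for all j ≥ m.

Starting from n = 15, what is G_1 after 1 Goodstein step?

15 —HB2→ 2^(2 + 1) + 2^2 + 2 + 1 —bump→ 3^(3 + 1) + 3^3 + 3 + 1 = 112 —(−1)→ 111
111 —HB3→ 3^(3 + 1) + 3^3 + 3 —bump→ 4^(4 + 1) + 4^4 + 4 = 1284 —(−1)→ 1283

111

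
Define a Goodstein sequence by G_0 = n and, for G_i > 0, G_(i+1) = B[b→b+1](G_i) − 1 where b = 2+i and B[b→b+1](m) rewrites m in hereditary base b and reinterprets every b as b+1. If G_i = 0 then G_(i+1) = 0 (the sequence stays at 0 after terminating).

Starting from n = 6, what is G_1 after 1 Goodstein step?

29

[0] 6 ≡ 2^2 + 2 (base 2). Lift 3: 30. −1: 29.
[1] 29 ≡ 3^3 + 2 (base 3). Lift 4: 258. −1: 257.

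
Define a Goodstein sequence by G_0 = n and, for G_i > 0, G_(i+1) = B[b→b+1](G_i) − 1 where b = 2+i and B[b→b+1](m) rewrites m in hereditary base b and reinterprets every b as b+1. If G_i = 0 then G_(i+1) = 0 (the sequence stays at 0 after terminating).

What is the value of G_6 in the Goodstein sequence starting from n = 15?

150994943

G_0=15  [base 2] 2^(2 + 1) + 2^2 + 2 + 1  →[2↦3]→  3^(3 + 1) + 3^3 + 3 + 1 = 112  −1 ⇒ G_1=111
G_1=111  [base 3] 3^(3 + 1) + 3^3 + 3  →[3↦4]→  4^(4 + 1) + 4^4 + 4 = 1284  −1 ⇒ G_2=1283
G_2=1283  [base 4] 4^(4 + 1) + 4^4 + 3  →[4↦5]→  5^(5 + 1) + 5^5 + 3 = 18753  −1 ⇒ G_3=18752
G_3=18752  [base 5] 5^(5 + 1) + 5^5 + 2  →[5↦6]→  6^(6 + 1) + 6^6 + 2 = 326594  −1 ⇒ G_4=326593
G_4=326593  [base 6] 6^(6 + 1) + 6^6 + 1  →[6↦7]→  7^(7 + 1) + 7^7 + 1 = 6588345  −1 ⇒ G_5=6588344
G_5=6588344  [base 7] 7^(7 + 1) + 7^7  →[7↦8]→  8^(8 + 1) + 8^8 = 150994944  −1 ⇒ G_6=150994943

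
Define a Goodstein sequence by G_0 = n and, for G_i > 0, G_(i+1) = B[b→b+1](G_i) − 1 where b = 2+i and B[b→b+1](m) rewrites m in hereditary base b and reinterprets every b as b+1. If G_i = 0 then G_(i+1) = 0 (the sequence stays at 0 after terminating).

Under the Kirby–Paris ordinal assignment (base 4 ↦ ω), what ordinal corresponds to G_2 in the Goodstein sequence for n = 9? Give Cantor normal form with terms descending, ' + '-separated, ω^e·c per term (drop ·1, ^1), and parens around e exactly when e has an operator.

(0) 9|_2 = 2^(2 + 1) + 1 ↦ 3^(3 + 1) + 1|_3 = 82 ⇒ 81
(1) 81|_3 = 3^(3 + 1) ↦ 4^(4 + 1)|_4 = 1024 ⇒ 1023
(2) 1023|_4 = 3·4^4 + 3·4^3 + 3·4^2 + 3·4 + 3 ↦ 3·5^5 + 3·5^3 + 3·5^2 + 3·5 + 3|_5 = 9843 ⇒ 9842

ω^ω·3 + ω^3·3 + ω^2·3 + ω·3 + 3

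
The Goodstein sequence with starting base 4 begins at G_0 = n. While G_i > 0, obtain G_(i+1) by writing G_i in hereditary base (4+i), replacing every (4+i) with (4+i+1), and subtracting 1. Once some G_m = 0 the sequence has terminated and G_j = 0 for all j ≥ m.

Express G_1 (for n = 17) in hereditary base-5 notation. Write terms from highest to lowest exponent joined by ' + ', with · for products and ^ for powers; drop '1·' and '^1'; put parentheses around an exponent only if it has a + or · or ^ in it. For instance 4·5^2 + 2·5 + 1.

step 0: 17 = 4^2 + 1; sub 5 for 4: 5^2 + 1; = 26; G_1 = 26−1 = 25
step 1: 25 = 5^2; sub 6 for 5: 6^2; = 36; G_2 = 36−1 = 35

5^2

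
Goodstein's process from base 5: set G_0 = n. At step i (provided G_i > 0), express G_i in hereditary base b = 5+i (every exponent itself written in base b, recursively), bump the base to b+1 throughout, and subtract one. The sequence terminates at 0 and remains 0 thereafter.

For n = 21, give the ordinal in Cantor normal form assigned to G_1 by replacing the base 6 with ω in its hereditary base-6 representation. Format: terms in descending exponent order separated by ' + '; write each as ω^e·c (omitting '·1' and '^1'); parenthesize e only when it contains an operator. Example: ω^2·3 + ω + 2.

ω·4

(0) 21|_5 = 4·5 + 1 ↦ 4·6 + 1|_6 = 25 ⇒ 24
(1) 24|_6 = 4·6 ↦ 4·7|_7 = 28 ⇒ 27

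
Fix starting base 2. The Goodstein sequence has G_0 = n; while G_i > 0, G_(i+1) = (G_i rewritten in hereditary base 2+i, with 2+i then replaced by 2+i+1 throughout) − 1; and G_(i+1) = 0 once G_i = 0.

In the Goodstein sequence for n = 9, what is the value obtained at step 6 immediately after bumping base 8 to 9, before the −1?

1162263922

(0) 9|_2 = 2^(2 + 1) + 1 ↦ 3^(3 + 1) + 1|_3 = 82 ⇒ 81
(1) 81|_3 = 3^(3 + 1) ↦ 4^(4 + 1)|_4 = 1024 ⇒ 1023
(2) 1023|_4 = 3·4^4 + 3·4^3 + 3·4^2 + 3·4 + 3 ↦ 3·5^5 + 3·5^3 + 3·5^2 + 3·5 + 3|_5 = 9843 ⇒ 9842
(3) 9842|_5 = 3·5^5 + 3·5^3 + 3·5^2 + 3·5 + 2 ↦ 3·6^6 + 3·6^3 + 3·6^2 + 3·6 + 2|_6 = 140744 ⇒ 140743
(4) 140743|_6 = 3·6^6 + 3·6^3 + 3·6^2 + 3·6 + 1 ↦ 3·7^7 + 3·7^3 + 3·7^2 + 3·7 + 1|_7 = 2471827 ⇒ 2471826
(5) 2471826|_7 = 3·7^7 + 3·7^3 + 3·7^2 + 3·7 ↦ 3·8^8 + 3·8^3 + 3·8^2 + 3·8|_8 = 50333400 ⇒ 50333399
(6) 50333399|_8 = 3·8^8 + 3·8^3 + 3·8^2 + 2·8 + 7 ↦ 3·9^9 + 3·9^3 + 3·9^2 + 2·9 + 7|_9 = 1162263922 ⇒ 1162263921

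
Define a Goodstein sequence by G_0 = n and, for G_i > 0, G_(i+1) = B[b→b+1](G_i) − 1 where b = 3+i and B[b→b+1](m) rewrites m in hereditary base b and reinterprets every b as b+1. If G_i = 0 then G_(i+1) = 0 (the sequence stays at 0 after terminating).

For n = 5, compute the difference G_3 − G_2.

0

base 3: 5 = 3 + 2; at 4: 4 + 2 = 6; next = 5
base 4: 5 = 4 + 1; at 5: 5 + 1 = 6; next = 5
base 5: 5 = 5; at 6: 6 = 6; next = 5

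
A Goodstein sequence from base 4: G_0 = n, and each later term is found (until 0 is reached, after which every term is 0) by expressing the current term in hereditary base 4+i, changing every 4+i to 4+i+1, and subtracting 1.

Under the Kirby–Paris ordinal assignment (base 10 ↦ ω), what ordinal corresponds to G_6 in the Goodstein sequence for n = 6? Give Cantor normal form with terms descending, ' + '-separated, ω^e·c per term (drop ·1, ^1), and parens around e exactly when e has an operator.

3

base 4: 6 = 4 + 2; at 5: 5 + 2 = 7; next = 6
base 5: 6 = 5 + 1; at 6: 6 + 1 = 7; next = 6
base 6: 6 = 6; at 7: 7 = 7; next = 6
base 7: 6 = 6; at 8: 6 = 6; next = 5
base 8: 5 = 5; at 9: 5 = 5; next = 4
base 9: 4 = 4; at 10: 4 = 4; next = 3
base 10: 3 = 3; at 11: 3 = 3; next = 2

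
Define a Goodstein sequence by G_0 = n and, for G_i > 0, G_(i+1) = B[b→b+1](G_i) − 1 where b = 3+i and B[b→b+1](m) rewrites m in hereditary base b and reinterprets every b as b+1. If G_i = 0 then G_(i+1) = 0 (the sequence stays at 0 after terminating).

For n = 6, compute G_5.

G_0=6  [base 3] 2·3  →[3↦4]→  2·4 = 8  −1 ⇒ G_1=7
G_1=7  [base 4] 4 + 3  →[4↦5]→  5 + 3 = 8  −1 ⇒ G_2=7
G_2=7  [base 5] 5 + 2  →[5↦6]→  6 + 2 = 8  −1 ⇒ G_3=7
G_3=7  [base 6] 6 + 1  →[6↦7]→  7 + 1 = 8  −1 ⇒ G_4=7
G_4=7  [base 7] 7  →[7↦8]→  8 = 8  −1 ⇒ G_5=7
G_5=7  [base 8] 7  →[8↦9]→  7 = 7  −1 ⇒ G_6=6

7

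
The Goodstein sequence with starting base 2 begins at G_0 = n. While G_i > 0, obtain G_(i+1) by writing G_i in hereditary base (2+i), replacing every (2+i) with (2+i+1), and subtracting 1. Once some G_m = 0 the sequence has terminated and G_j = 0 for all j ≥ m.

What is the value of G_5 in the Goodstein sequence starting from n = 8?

base 2: 8 = 2^(2 + 1); at 3: 3^(3 + 1) = 81; next = 80
base 3: 80 = 2·3^3 + 2·3^2 + 2·3 + 2; at 4: 2·4^4 + 2·4^2 + 2·4 + 2 = 554; next = 553
base 4: 553 = 2·4^4 + 2·4^2 + 2·4 + 1; at 5: 2·5^5 + 2·5^2 + 2·5 + 1 = 6311; next = 6310
base 5: 6310 = 2·5^5 + 2·5^2 + 2·5; at 6: 2·6^6 + 2·6^2 + 2·6 = 93396; next = 93395
base 6: 93395 = 2·6^6 + 2·6^2 + 6 + 5; at 7: 2·7^7 + 2·7^2 + 7 + 5 = 1647196; next = 1647195

1647195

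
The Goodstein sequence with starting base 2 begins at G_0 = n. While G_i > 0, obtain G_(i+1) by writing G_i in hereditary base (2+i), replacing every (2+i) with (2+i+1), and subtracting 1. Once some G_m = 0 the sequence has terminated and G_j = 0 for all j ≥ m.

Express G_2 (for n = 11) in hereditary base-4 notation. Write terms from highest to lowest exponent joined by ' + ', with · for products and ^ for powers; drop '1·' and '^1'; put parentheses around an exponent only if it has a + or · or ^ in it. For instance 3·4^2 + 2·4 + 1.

4^(4 + 1) + 3

G_0=11  [base 2] 2^(2 + 1) + 2 + 1  →[2↦3]→  3^(3 + 1) + 3 + 1 = 85  −1 ⇒ G_1=84
G_1=84  [base 3] 3^(3 + 1) + 3  →[3↦4]→  4^(4 + 1) + 4 = 1028  −1 ⇒ G_2=1027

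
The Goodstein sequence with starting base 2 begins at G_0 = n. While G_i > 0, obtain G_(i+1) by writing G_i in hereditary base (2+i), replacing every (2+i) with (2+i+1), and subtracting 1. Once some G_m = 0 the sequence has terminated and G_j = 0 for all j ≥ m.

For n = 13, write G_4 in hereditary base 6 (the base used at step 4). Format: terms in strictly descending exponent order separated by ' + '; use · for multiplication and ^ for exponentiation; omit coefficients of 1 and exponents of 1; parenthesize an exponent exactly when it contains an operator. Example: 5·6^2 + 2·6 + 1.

base 2: 13 = 2^(2 + 1) + 2^2 + 1; at 3: 3^(3 + 1) + 3^3 + 1 = 109; next = 108
base 3: 108 = 3^(3 + 1) + 3^3; at 4: 4^(4 + 1) + 4^4 = 1280; next = 1279
base 4: 1279 = 4^(4 + 1) + 3·4^3 + 3·4^2 + 3·4 + 3; at 5: 5^(5 + 1) + 3·5^3 + 3·5^2 + 3·5 + 3 = 16093; next = 16092
base 5: 16092 = 5^(5 + 1) + 3·5^3 + 3·5^2 + 3·5 + 2; at 6: 6^(6 + 1) + 3·6^3 + 3·6^2 + 3·6 + 2 = 280712; next = 280711
base 6: 280711 = 6^(6 + 1) + 3·6^3 + 3·6^2 + 3·6 + 1; at 7: 7^(7 + 1) + 3·7^3 + 3·7^2 + 3·7 + 1 = 5765999; next = 5765998

6^(6 + 1) + 3·6^3 + 3·6^2 + 3·6 + 1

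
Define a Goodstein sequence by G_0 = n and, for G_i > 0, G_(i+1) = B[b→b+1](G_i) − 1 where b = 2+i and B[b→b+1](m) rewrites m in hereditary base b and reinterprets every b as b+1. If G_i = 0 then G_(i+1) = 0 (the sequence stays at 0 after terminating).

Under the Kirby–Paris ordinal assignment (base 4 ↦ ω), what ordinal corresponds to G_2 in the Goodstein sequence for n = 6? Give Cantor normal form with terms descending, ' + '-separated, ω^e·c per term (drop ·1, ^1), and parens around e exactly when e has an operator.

ω^ω + 1

[0] 6 ≡ 2^2 + 2 (base 2). Lift 3: 30. −1: 29.
[1] 29 ≡ 3^3 + 2 (base 3). Lift 4: 258. −1: 257.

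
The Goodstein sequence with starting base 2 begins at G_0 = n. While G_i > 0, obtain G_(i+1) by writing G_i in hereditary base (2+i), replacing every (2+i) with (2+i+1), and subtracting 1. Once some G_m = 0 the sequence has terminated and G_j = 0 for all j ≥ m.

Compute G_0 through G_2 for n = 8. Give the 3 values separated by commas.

8, 80, 553

step 0: 8 = 2^(2 + 1); sub 3 for 2: 3^(3 + 1); = 81; G_1 = 81−1 = 80
step 1: 80 = 2·3^3 + 2·3^2 + 2·3 + 2; sub 4 for 3: 2·4^4 + 2·4^2 + 2·4 + 2; = 554; G_2 = 554−1 = 553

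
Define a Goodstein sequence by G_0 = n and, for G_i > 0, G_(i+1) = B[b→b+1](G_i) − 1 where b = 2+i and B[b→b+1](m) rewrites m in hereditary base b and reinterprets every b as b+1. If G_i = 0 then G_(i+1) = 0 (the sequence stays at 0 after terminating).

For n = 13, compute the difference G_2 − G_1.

i=0: 13 = 2^(2 + 1) + 2^2 + 1 (b=2); 2→3: 3^(3 + 1) + 3^3 + 1 = 109; 109−1 = 108
i=1: 108 = 3^(3 + 1) + 3^3 (b=3); 3→4: 4^(4 + 1) + 4^4 = 1280; 1280−1 = 1279

1171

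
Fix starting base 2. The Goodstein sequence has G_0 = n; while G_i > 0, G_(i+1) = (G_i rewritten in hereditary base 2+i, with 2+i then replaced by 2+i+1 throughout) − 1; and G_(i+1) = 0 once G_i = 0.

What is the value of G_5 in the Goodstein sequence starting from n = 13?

step 0: 13 = 2^(2 + 1) + 2^2 + 1; sub 3 for 2: 3^(3 + 1) + 3^3 + 1; = 109; G_1 = 109−1 = 108
step 1: 108 = 3^(3 + 1) + 3^3; sub 4 for 3: 4^(4 + 1) + 4^4; = 1280; G_2 = 1280−1 = 1279
step 2: 1279 = 4^(4 + 1) + 3·4^3 + 3·4^2 + 3·4 + 3; sub 5 for 4: 5^(5 + 1) + 3·5^3 + 3·5^2 + 3·5 + 3; = 16093; G_3 = 16093−1 = 16092
step 3: 16092 = 5^(5 + 1) + 3·5^3 + 3·5^2 + 3·5 + 2; sub 6 for 5: 6^(6 + 1) + 3·6^3 + 3·6^2 + 3·6 + 2; = 280712; G_4 = 280712−1 = 280711
step 4: 280711 = 6^(6 + 1) + 3·6^3 + 3·6^2 + 3·6 + 1; sub 7 for 6: 7^(7 + 1) + 3·7^3 + 3·7^2 + 3·7 + 1; = 5765999; G_5 = 5765999−1 = 5765998
step 5: 5765998 = 7^(7 + 1) + 3·7^3 + 3·7^2 + 3·7; sub 8 for 7: 8^(8 + 1) + 3·8^3 + 3·8^2 + 3·8; = 134219480; G_6 = 134219480−1 = 134219479

5765998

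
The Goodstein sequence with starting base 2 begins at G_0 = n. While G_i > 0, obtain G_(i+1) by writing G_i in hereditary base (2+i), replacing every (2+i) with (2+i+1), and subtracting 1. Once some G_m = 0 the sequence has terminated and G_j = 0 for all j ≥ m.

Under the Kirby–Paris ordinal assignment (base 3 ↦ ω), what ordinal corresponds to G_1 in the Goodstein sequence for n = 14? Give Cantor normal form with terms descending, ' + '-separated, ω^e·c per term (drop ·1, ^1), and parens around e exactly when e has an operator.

ω^(ω + 1) + ω^ω + 2

[0] 14 ≡ 2^(2 + 1) + 2^2 + 2 (base 2). Lift 3: 111. −1: 110.
[1] 110 ≡ 3^(3 + 1) + 3^3 + 2 (base 3). Lift 4: 1282. −1: 1281.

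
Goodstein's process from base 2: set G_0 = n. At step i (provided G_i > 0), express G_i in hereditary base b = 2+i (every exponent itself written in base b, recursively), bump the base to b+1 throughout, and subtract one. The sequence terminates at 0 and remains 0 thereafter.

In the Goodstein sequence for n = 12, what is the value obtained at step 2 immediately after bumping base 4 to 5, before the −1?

12 —HB2→ 2^(2 + 1) + 2^2 —bump→ 3^(3 + 1) + 3^3 = 108 —(−1)→ 107
107 —HB3→ 3^(3 + 1) + 2·3^2 + 2·3 + 2 —bump→ 4^(4 + 1) + 2·4^2 + 2·4 + 2 = 1066 —(−1)→ 1065
1065 —HB4→ 4^(4 + 1) + 2·4^2 + 2·4 + 1 —bump→ 5^(5 + 1) + 2·5^2 + 2·5 + 1 = 15686 —(−1)→ 15685

15686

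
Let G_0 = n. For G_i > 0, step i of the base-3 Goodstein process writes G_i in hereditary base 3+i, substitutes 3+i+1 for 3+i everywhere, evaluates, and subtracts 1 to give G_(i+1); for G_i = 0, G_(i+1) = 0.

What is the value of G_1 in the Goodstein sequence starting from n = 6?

7

i=0: 6 = 2·3 (b=3); 3→4: 2·4 = 8; 8−1 = 7
i=1: 7 = 4 + 3 (b=4); 4→5: 5 + 3 = 8; 8−1 = 7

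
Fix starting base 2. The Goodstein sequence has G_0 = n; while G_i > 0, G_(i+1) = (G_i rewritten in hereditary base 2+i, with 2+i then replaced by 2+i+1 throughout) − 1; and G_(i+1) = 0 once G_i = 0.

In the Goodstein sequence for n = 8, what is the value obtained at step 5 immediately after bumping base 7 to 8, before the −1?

33554572

[0] 8 ≡ 2^(2 + 1) (base 2). Lift 3: 81. −1: 80.
[1] 80 ≡ 2·3^3 + 2·3^2 + 2·3 + 2 (base 3). Lift 4: 554. −1: 553.
[2] 553 ≡ 2·4^4 + 2·4^2 + 2·4 + 1 (base 4). Lift 5: 6311. −1: 6310.
[3] 6310 ≡ 2·5^5 + 2·5^2 + 2·5 (base 5). Lift 6: 93396. −1: 93395.
[4] 93395 ≡ 2·6^6 + 2·6^2 + 6 + 5 (base 6). Lift 7: 1647196. −1: 1647195.
[5] 1647195 ≡ 2·7^7 + 2·7^2 + 7 + 4 (base 7). Lift 8: 33554572. −1: 33554571.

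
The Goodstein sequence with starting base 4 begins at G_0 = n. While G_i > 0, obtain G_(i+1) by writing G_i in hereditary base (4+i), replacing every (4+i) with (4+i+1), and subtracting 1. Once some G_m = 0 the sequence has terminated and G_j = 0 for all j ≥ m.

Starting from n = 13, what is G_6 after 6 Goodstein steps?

21

G_0=13  [base 4] 3·4 + 1  →[4↦5]→  3·5 + 1 = 16  −1 ⇒ G_1=15
G_1=15  [base 5] 3·5  →[5↦6]→  3·6 = 18  −1 ⇒ G_2=17
G_2=17  [base 6] 2·6 + 5  →[6↦7]→  2·7 + 5 = 19  −1 ⇒ G_3=18
G_3=18  [base 7] 2·7 + 4  →[7↦8]→  2·8 + 4 = 20  −1 ⇒ G_4=19
G_4=19  [base 8] 2·8 + 3  →[8↦9]→  2·9 + 3 = 21  −1 ⇒ G_5=20
G_5=20  [base 9] 2·9 + 2  →[9↦10]→  2·10 + 2 = 22  −1 ⇒ G_6=21
G_6=21  [base 10] 2·10 + 1  →[10↦11]→  2·11 + 1 = 23  −1 ⇒ G_7=22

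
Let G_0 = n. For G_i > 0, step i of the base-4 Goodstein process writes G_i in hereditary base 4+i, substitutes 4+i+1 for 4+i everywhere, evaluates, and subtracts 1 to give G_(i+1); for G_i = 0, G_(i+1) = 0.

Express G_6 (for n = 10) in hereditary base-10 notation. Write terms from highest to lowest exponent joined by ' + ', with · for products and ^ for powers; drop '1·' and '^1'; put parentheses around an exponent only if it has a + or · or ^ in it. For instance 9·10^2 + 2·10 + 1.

(0) 10|_4 = 2·4 + 2 ↦ 2·5 + 2|_5 = 12 ⇒ 11
(1) 11|_5 = 2·5 + 1 ↦ 2·6 + 1|_6 = 13 ⇒ 12
(2) 12|_6 = 2·6 ↦ 2·7|_7 = 14 ⇒ 13
(3) 13|_7 = 7 + 6 ↦ 8 + 6|_8 = 14 ⇒ 13
(4) 13|_8 = 8 + 5 ↦ 9 + 5|_9 = 14 ⇒ 13
(5) 13|_9 = 9 + 4 ↦ 10 + 4|_10 = 14 ⇒ 13
(6) 13|_10 = 10 + 3 ↦ 11 + 3|_11 = 14 ⇒ 13

10 + 3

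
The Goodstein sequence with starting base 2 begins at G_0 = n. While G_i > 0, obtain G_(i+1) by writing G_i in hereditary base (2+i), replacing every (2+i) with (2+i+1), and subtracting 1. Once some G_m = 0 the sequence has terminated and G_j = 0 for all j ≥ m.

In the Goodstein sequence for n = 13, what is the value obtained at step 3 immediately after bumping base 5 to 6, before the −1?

280712

G_0=13  [base 2] 2^(2 + 1) + 2^2 + 1  →[2↦3]→  3^(3 + 1) + 3^3 + 1 = 109  −1 ⇒ G_1=108
G_1=108  [base 3] 3^(3 + 1) + 3^3  →[3↦4]→  4^(4 + 1) + 4^4 = 1280  −1 ⇒ G_2=1279
G_2=1279  [base 4] 4^(4 + 1) + 3·4^3 + 3·4^2 + 3·4 + 3  →[4↦5]→  5^(5 + 1) + 3·5^3 + 3·5^2 + 3·5 + 3 = 16093  −1 ⇒ G_3=16092
G_3=16092  [base 5] 5^(5 + 1) + 3·5^3 + 3·5^2 + 3·5 + 2  →[5↦6]→  6^(6 + 1) + 3·6^3 + 3·6^2 + 3·6 + 2 = 280712  −1 ⇒ G_4=280711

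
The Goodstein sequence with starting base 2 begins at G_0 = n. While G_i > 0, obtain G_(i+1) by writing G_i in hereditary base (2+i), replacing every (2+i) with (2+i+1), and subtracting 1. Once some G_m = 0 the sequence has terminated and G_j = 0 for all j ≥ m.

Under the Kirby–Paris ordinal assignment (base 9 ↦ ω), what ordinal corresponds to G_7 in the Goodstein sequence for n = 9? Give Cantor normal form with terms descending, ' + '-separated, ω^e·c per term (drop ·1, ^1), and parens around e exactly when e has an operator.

9 —HB2→ 2^(2 + 1) + 1 —bump→ 3^(3 + 1) + 1 = 82 —(−1)→ 81
81 —HB3→ 3^(3 + 1) —bump→ 4^(4 + 1) = 1024 —(−1)→ 1023
1023 —HB4→ 3·4^4 + 3·4^3 + 3·4^2 + 3·4 + 3 —bump→ 3·5^5 + 3·5^3 + 3·5^2 + 3·5 + 3 = 9843 —(−1)→ 9842
9842 —HB5→ 3·5^5 + 3·5^3 + 3·5^2 + 3·5 + 2 —bump→ 3·6^6 + 3·6^3 + 3·6^2 + 3·6 + 2 = 140744 —(−1)→ 140743
140743 —HB6→ 3·6^6 + 3·6^3 + 3·6^2 + 3·6 + 1 —bump→ 3·7^7 + 3·7^3 + 3·7^2 + 3·7 + 1 = 2471827 —(−1)→ 2471826
2471826 —HB7→ 3·7^7 + 3·7^3 + 3·7^2 + 3·7 —bump→ 3·8^8 + 3·8^3 + 3·8^2 + 3·8 = 50333400 —(−1)→ 50333399
50333399 —HB8→ 3·8^8 + 3·8^3 + 3·8^2 + 2·8 + 7 —bump→ 3·9^9 + 3·9^3 + 3·9^2 + 2·9 + 7 = 1162263922 —(−1)→ 1162263921
1162263921 —HB9→ 3·9^9 + 3·9^3 + 3·9^2 + 2·9 + 6 —bump→ 3·10^10 + 3·10^3 + 3·10^2 + 2·10 + 6 = 30000003326 —(−1)→ 30000003325

ω^ω·3 + ω^3·3 + ω^2·3 + ω·2 + 6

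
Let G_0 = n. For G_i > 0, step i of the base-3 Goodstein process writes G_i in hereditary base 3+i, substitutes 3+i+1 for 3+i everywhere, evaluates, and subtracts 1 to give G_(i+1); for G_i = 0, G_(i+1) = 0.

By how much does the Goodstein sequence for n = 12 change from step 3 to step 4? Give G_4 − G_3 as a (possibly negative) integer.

G_0=12  [base 3] 3^2 + 3  →[3↦4]→  4^2 + 4 = 20  −1 ⇒ G_1=19
G_1=19  [base 4] 4^2 + 3  →[4↦5]→  5^2 + 3 = 28  −1 ⇒ G_2=27
G_2=27  [base 5] 5^2 + 2  →[5↦6]→  6^2 + 2 = 38  −1 ⇒ G_3=37
G_3=37  [base 6] 6^2 + 1  →[6↦7]→  7^2 + 1 = 50  −1 ⇒ G_4=49

12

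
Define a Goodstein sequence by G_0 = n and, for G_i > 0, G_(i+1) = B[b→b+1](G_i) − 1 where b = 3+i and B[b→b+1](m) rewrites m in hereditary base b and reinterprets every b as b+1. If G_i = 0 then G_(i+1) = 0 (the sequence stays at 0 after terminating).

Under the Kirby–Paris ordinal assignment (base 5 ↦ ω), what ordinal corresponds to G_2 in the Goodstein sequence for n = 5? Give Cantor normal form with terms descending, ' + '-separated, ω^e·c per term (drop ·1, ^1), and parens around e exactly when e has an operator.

ω

[0] 5 ≡ 3 + 2 (base 3). Lift 4: 6. −1: 5.
[1] 5 ≡ 4 + 1 (base 4). Lift 5: 6. −1: 5.
[2] 5 ≡ 5 (base 5). Lift 6: 6. −1: 5.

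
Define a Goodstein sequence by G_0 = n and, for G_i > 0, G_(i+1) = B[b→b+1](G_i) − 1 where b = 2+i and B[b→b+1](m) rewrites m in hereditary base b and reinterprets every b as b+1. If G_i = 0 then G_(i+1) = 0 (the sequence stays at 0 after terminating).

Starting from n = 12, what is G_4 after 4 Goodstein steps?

step 0: 12 = 2^(2 + 1) + 2^2; sub 3 for 2: 3^(3 + 1) + 3^3; = 108; G_1 = 108−1 = 107
step 1: 107 = 3^(3 + 1) + 2·3^2 + 2·3 + 2; sub 4 for 3: 4^(4 + 1) + 2·4^2 + 2·4 + 2; = 1066; G_2 = 1066−1 = 1065
step 2: 1065 = 4^(4 + 1) + 2·4^2 + 2·4 + 1; sub 5 for 4: 5^(5 + 1) + 2·5^2 + 2·5 + 1; = 15686; G_3 = 15686−1 = 15685
step 3: 15685 = 5^(5 + 1) + 2·5^2 + 2·5; sub 6 for 5: 6^(6 + 1) + 2·6^2 + 2·6; = 280020; G_4 = 280020−1 = 280019
step 4: 280019 = 6^(6 + 1) + 2·6^2 + 6 + 5; sub 7 for 6: 7^(7 + 1) + 2·7^2 + 7 + 5; = 5764911; G_5 = 5764911−1 = 5764910

280019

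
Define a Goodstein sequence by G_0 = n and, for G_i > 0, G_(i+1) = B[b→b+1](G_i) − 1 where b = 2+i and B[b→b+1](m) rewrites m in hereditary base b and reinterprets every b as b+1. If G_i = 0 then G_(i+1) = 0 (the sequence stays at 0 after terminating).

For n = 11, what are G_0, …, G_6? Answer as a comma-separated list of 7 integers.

G_0=11  [base 2] 2^(2 + 1) + 2 + 1  →[2↦3]→  3^(3 + 1) + 3 + 1 = 85  −1 ⇒ G_1=84
G_1=84  [base 3] 3^(3 + 1) + 3  →[3↦4]→  4^(4 + 1) + 4 = 1028  −1 ⇒ G_2=1027
G_2=1027  [base 4] 4^(4 + 1) + 3  →[4↦5]→  5^(5 + 1) + 3 = 15628  −1 ⇒ G_3=15627
G_3=15627  [base 5] 5^(5 + 1) + 2  →[5↦6]→  6^(6 + 1) + 2 = 279938  −1 ⇒ G_4=279937
G_4=279937  [base 6] 6^(6 + 1) + 1  →[6↦7]→  7^(7 + 1) + 1 = 5764802  −1 ⇒ G_5=5764801
G_5=5764801  [base 7] 7^(7 + 1)  →[7↦8]→  8^(8 + 1) = 134217728  −1 ⇒ G_6=134217727

11, 84, 1027, 15627, 279937, 5764801, 134217727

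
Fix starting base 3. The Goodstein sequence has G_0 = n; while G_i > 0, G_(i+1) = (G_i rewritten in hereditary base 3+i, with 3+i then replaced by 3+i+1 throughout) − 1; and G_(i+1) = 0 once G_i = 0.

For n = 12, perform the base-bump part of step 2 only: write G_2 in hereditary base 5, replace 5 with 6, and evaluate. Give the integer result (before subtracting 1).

38

step 0: 12 = 3^2 + 3; sub 4 for 3: 4^2 + 4; = 20; G_1 = 20−1 = 19
step 1: 19 = 4^2 + 3; sub 5 for 4: 5^2 + 3; = 28; G_2 = 28−1 = 27
step 2: 27 = 5^2 + 2; sub 6 for 5: 6^2 + 2; = 38; G_3 = 38−1 = 37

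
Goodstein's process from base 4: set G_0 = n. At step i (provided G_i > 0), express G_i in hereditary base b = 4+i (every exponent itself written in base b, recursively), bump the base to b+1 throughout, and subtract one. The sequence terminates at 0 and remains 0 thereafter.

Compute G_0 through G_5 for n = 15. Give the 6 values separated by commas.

15, 17, 19, 21, 23, 24

(0) 15|_4 = 3·4 + 3 ↦ 3·5 + 3|_5 = 18 ⇒ 17
(1) 17|_5 = 3·5 + 2 ↦ 3·6 + 2|_6 = 20 ⇒ 19
(2) 19|_6 = 3·6 + 1 ↦ 3·7 + 1|_7 = 22 ⇒ 21
(3) 21|_7 = 3·7 ↦ 3·8|_8 = 24 ⇒ 23
(4) 23|_8 = 2·8 + 7 ↦ 2·9 + 7|_9 = 25 ⇒ 24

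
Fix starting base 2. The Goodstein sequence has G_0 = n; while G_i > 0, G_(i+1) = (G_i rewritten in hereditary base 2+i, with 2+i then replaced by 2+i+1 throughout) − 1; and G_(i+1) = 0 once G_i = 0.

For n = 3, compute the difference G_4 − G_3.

base 2: 3 = 2 + 1; at 3: 3 + 1 = 4; next = 3
base 3: 3 = 3; at 4: 4 = 4; next = 3
base 4: 3 = 3; at 5: 3 = 3; next = 2
base 5: 2 = 2; at 6: 2 = 2; next = 1

-1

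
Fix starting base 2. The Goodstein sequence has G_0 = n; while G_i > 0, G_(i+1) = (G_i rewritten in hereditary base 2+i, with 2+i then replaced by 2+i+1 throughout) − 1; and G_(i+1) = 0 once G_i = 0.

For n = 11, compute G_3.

step 0: 11 = 2^(2 + 1) + 2 + 1; sub 3 for 2: 3^(3 + 1) + 3 + 1; = 85; G_1 = 85−1 = 84
step 1: 84 = 3^(3 + 1) + 3; sub 4 for 3: 4^(4 + 1) + 4; = 1028; G_2 = 1028−1 = 1027
step 2: 1027 = 4^(4 + 1) + 3; sub 5 for 4: 5^(5 + 1) + 3; = 15628; G_3 = 15628−1 = 15627

15627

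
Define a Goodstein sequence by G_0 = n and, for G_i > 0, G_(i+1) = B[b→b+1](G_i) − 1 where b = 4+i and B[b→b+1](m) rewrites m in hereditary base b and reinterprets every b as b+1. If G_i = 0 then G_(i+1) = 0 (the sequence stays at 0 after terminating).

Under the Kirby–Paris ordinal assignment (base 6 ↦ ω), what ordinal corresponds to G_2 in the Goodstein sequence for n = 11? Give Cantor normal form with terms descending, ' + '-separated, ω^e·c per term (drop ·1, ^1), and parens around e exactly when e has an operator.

i=0: 11 = 2·4 + 3 (b=4); 4→5: 2·5 + 3 = 13; 13−1 = 12
i=1: 12 = 2·5 + 2 (b=5); 5→6: 2·6 + 2 = 14; 14−1 = 13
i=2: 13 = 2·6 + 1 (b=6); 6→7: 2·7 + 1 = 15; 15−1 = 14

ω·2 + 1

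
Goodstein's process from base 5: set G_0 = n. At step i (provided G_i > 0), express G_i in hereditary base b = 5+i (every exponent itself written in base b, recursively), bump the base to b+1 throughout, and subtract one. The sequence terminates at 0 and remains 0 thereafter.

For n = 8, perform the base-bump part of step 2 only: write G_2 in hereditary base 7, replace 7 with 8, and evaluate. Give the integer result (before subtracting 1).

[0] 8 ≡ 5 + 3 (base 5). Lift 6: 9. −1: 8.
[1] 8 ≡ 6 + 2 (base 6). Lift 7: 9. −1: 8.
[2] 8 ≡ 7 + 1 (base 7). Lift 8: 9. −1: 8.

9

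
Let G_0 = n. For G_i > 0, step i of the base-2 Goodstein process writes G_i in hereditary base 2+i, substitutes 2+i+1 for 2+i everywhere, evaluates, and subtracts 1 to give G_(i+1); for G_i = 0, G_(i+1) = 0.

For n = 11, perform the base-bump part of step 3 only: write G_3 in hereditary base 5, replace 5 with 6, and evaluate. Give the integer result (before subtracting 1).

[0] 11 ≡ 2^(2 + 1) + 2 + 1 (base 2). Lift 3: 85. −1: 84.
[1] 84 ≡ 3^(3 + 1) + 3 (base 3). Lift 4: 1028. −1: 1027.
[2] 1027 ≡ 4^(4 + 1) + 3 (base 4). Lift 5: 15628. −1: 15627.
[3] 15627 ≡ 5^(5 + 1) + 2 (base 5). Lift 6: 279938. −1: 279937.

279938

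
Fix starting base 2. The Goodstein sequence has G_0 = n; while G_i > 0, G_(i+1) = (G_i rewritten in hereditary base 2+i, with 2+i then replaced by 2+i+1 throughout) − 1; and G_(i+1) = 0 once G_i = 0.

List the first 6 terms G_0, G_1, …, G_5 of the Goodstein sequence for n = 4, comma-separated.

4, 26, 41, 60, 83, 109

step 0: 4 = 2^2; sub 3 for 2: 3^3; = 27; G_1 = 27−1 = 26
step 1: 26 = 2·3^2 + 2·3 + 2; sub 4 for 3: 2·4^2 + 2·4 + 2; = 42; G_2 = 42−1 = 41
step 2: 41 = 2·4^2 + 2·4 + 1; sub 5 for 4: 2·5^2 + 2·5 + 1; = 61; G_3 = 61−1 = 60
step 3: 60 = 2·5^2 + 2·5; sub 6 for 5: 2·6^2 + 2·6; = 84; G_4 = 84−1 = 83
step 4: 83 = 2·6^2 + 6 + 5; sub 7 for 6: 2·7^2 + 7 + 5; = 110; G_5 = 110−1 = 109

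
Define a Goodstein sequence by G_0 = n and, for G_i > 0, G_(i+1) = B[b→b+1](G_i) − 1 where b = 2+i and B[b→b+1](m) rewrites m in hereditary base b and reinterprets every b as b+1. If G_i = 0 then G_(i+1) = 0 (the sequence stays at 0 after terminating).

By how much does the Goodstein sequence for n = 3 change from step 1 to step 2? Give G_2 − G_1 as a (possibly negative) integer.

0

G_0 = 3. HB_2(3) = 2 + 1. Bump = 4. G_1 = 3.
G_1 = 3. HB_3(3) = 3. Bump = 4. G_2 = 3.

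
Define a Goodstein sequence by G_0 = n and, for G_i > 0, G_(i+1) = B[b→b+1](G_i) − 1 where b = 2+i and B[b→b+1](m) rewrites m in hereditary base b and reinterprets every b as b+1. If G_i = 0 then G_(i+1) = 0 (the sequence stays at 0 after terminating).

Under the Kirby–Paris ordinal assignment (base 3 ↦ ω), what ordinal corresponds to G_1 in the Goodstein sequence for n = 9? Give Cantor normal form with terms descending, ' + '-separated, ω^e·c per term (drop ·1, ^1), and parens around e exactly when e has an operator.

step 0: 9 = 2^(2 + 1) + 1; sub 3 for 2: 3^(3 + 1) + 1; = 82; G_1 = 82−1 = 81
step 1: 81 = 3^(3 + 1); sub 4 for 3: 4^(4 + 1); = 1024; G_2 = 1024−1 = 1023

ω^(ω + 1)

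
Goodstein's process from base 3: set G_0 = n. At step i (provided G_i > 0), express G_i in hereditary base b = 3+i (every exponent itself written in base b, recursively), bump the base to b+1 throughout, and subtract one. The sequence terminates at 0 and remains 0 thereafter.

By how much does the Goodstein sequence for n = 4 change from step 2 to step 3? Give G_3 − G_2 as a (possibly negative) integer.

-1

4 —HB3→ 3 + 1 —bump→ 4 + 1 = 5 —(−1)→ 4
4 —HB4→ 4 —bump→ 5 = 5 —(−1)→ 4
4 —HB5→ 4 —bump→ 4 = 4 —(−1)→ 3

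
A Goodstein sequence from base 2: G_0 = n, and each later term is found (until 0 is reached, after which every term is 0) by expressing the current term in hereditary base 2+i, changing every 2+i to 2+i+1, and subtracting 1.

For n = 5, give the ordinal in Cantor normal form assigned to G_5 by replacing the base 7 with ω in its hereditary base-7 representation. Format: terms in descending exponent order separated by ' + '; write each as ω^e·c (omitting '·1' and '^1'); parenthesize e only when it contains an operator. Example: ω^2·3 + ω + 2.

step 0: 5 = 2^2 + 1; sub 3 for 2: 3^3 + 1; = 28; G_1 = 28−1 = 27
step 1: 27 = 3^3; sub 4 for 3: 4^4; = 256; G_2 = 256−1 = 255
step 2: 255 = 3·4^3 + 3·4^2 + 3·4 + 3; sub 5 for 4: 3·5^3 + 3·5^2 + 3·5 + 3; = 468; G_3 = 468−1 = 467
step 3: 467 = 3·5^3 + 3·5^2 + 3·5 + 2; sub 6 for 5: 3·6^3 + 3·6^2 + 3·6 + 2; = 776; G_4 = 776−1 = 775
step 4: 775 = 3·6^3 + 3·6^2 + 3·6 + 1; sub 7 for 6: 3·7^3 + 3·7^2 + 3·7 + 1; = 1198; G_5 = 1198−1 = 1197
step 5: 1197 = 3·7^3 + 3·7^2 + 3·7; sub 8 for 7: 3·8^3 + 3·8^2 + 3·8; = 1752; G_6 = 1752−1 = 1751

ω^3·3 + ω^2·3 + ω·3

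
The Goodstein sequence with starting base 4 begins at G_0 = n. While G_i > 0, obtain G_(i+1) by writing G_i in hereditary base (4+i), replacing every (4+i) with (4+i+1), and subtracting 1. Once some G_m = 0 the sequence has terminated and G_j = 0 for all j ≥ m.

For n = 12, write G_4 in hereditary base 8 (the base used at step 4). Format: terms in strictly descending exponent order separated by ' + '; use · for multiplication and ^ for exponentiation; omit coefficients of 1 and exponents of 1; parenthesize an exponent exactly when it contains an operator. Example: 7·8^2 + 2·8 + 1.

2·8 + 1

base 4: 12 = 3·4; at 5: 3·5 = 15; next = 14
base 5: 14 = 2·5 + 4; at 6: 2·6 + 4 = 16; next = 15
base 6: 15 = 2·6 + 3; at 7: 2·7 + 3 = 17; next = 16
base 7: 16 = 2·7 + 2; at 8: 2·8 + 2 = 18; next = 17
base 8: 17 = 2·8 + 1; at 9: 2·9 + 1 = 19; next = 18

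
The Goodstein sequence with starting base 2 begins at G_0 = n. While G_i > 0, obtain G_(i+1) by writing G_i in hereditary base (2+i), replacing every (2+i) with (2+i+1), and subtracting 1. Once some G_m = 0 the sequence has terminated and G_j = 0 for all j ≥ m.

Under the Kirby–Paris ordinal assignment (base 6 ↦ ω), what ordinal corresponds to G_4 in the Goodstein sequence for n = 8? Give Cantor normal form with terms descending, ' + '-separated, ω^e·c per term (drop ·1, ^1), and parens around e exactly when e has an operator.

8 —HB2→ 2^(2 + 1) —bump→ 3^(3 + 1) = 81 —(−1)→ 80
80 —HB3→ 2·3^3 + 2·3^2 + 2·3 + 2 —bump→ 2·4^4 + 2·4^2 + 2·4 + 2 = 554 —(−1)→ 553
553 —HB4→ 2·4^4 + 2·4^2 + 2·4 + 1 —bump→ 2·5^5 + 2·5^2 + 2·5 + 1 = 6311 —(−1)→ 6310
6310 —HB5→ 2·5^5 + 2·5^2 + 2·5 —bump→ 2·6^6 + 2·6^2 + 2·6 = 93396 —(−1)→ 93395

ω^ω·2 + ω^2·2 + ω + 5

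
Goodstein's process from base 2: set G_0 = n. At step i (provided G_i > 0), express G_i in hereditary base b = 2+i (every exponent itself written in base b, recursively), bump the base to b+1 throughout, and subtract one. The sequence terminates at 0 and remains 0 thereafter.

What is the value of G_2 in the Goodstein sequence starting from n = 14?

[0] 14 ≡ 2^(2 + 1) + 2^2 + 2 (base 2). Lift 3: 111. −1: 110.
[1] 110 ≡ 3^(3 + 1) + 3^3 + 2 (base 3). Lift 4: 1282. −1: 1281.
[2] 1281 ≡ 4^(4 + 1) + 4^4 + 1 (base 4). Lift 5: 18751. −1: 18750.

1281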